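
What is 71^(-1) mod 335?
151

gcd(71, 335) = 1, so the inverse exists.
Extended Euclidean algorithm on (335, 71):
335 = 4 × 71 + 51  ⟹  51 = (1)·335 + (-4)·71
71 = 1 × 51 + 20  ⟹  20 = (-1)·335 + (5)·71
51 = 2 × 20 + 11  ⟹  11 = (3)·335 + (-14)·71
20 = 1 × 11 + 9  ⟹  9 = (-4)·335 + (19)·71
11 = 1 × 9 + 2  ⟹  2 = (7)·335 + (-33)·71
9 = 4 × 2 + 1  ⟹  1 = (-32)·335 + (151)·71
So (151)·71 ≡ 1 (mod 335), i.e. 71^(-1) ≡ 151 (mod 335).
Check: 71 × 151 = 10721 ≡ 1 (mod 335)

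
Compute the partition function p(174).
397125074750

p(n) counts ways to write n as a sum of positive integers (order ignored).
Euler's pentagonal recurrence: p(k) = p(k-1) + p(k-2) - p(k-5) - p(k-7) + p(k-12) + p(k-15) - ... (offsets j(3j∓1)/2, signs ++--, p(0)=1, p(<0)=0).
DP table for k = 0..173: p(0)=1, p(1)=1, p(2)=2, p(3)=3, p(4)=5, p(5)=7, p(6)=11, p(7)=15, p(8)=22, p(9)=30, p(10)=42, p(11)=56, p(12)=77, p(13)=101, p(14)=135, p(15)=176, p(16)=231, p(17)=297, p(18)=385, p(19)=490, p(20)=627, p(21)=792, p(22)=1002, p(23)=1255, p(24)=1575, p(25)=1958, p(26)=2436, p(27)=3010, p(28)=3718, p(29)=4565, p(30)=5604, p(31)=6842, p(32)=8349, p(33)=10143, p(34)=12310, p(35)=14883, p(36)=17977, p(37)=21637, p(38)=26015, p(39)=31185, p(40)=37338, p(41)=44583, p(42)=53174, p(43)=63261, p(44)=75175, p(45)=89134, p(46)=105558, p(47)=124754, p(48)=147273, p(49)=173525, p(50)=204226, p(51)=239943, p(52)=281589, p(53)=329931, p(54)=386155, p(55)=451276, p(56)=526823, p(57)=614154, p(58)=715220, p(59)=831820, p(60)=966467, p(61)=1121505, p(62)=1300156, p(63)=1505499, p(64)=1741630, p(65)=2012558, p(66)=2323520, p(67)=2679689, p(68)=3087735, p(69)=3554345, p(70)=4087968, p(71)=4697205, p(72)=5392783, p(73)=6185689, p(74)=7089500, p(75)=8118264, p(76)=9289091, p(77)=10619863, p(78)=12132164, p(79)=13848650, p(80)=15796476, p(81)=18004327, p(82)=20506255, p(83)=23338469, p(84)=26543660, p(85)=30167357, p(86)=34262962, p(87)=38887673, p(88)=44108109, p(89)=49995925, p(90)=56634173, p(91)=64112359, p(92)=72533807, p(93)=82010177, p(94)=92669720, p(95)=104651419, p(96)=118114304, p(97)=133230930, p(98)=150198136, p(99)=169229875, p(100)=190569292, p(101)=214481126, p(102)=241265379, p(103)=271248950, p(104)=304801365, p(105)=342325709, p(106)=384276336, p(107)=431149389, p(108)=483502844, p(109)=541946240, p(110)=607163746, p(111)=679903203, p(112)=761002156, p(113)=851376628, p(114)=952050665, p(115)=1064144451, p(116)=1188908248, p(117)=1327710076, p(118)=1482074143, p(119)=1653668665, p(120)=1844349560, p(121)=2056148051, p(122)=2291320912, p(123)=2552338241, p(124)=2841940500, p(125)=3163127352, p(126)=3519222692, p(127)=3913864295, p(128)=4351078600, p(129)=4835271870, p(130)=5371315400, p(131)=5964539504, p(132)=6620830889, p(133)=7346629512, p(134)=8149040695, p(135)=9035836076, p(136)=10015581680, p(137)=11097645016, p(138)=12292341831, p(139)=13610949895, p(140)=15065878135, p(141)=16670689208, p(142)=18440293320, p(143)=20390982757, p(144)=22540654445, p(145)=24908858009, p(146)=27517052599, p(147)=30388671978, p(148)=33549419497, p(149)=37027355200, p(150)=40853235313, p(151)=45060624582, p(152)=49686288421, p(153)=54770336324, p(154)=60356673280, p(155)=66493182097, p(156)=73232243759, p(157)=80630964769, p(158)=88751778802, p(159)=97662728555, p(160)=107438159466, p(161)=118159068427, p(162)=129913904637, p(163)=142798995930, p(164)=156919475295, p(165)=172389800255, p(166)=189334822579, p(167)=207890420102, p(168)=228204732751, p(169)=250438925115, p(170)=274768617130, p(171)=301384802048, p(172)=330495499613, p(173)=362326859895.
Final step: p(174) = p(173) + p(172) - p(169) - p(167) + p(162) + p(159) - p(152) - p(148) + p(139) + p(134) - p(123) - p(117) + p(104) + p(97) - p(82) - p(74) + p(57) + p(48) - p(29) - p(19)
= 362326859895 + 330495499613 - 250438925115 - 207890420102 + 129913904637 + 97662728555 - 49686288421 - 33549419497 + 13610949895 + 8149040695 - 2552338241 - 1327710076 + 304801365 + 133230930 - 20506255 - 7089500 + 614154 + 147273 - 4565 - 490
= 397125074750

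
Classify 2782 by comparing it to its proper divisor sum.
deficient

Proper divisors of 2782: sum = 1 + 2 + 13 + 26 + 107 + 214 + 1391 = 1754
Since 1754 < 2782, 2782 is deficient.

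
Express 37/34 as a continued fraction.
[1; 11, 3]

Euclidean algorithm steps:
37 = 1 × 34 + 3
34 = 11 × 3 + 1
3 = 3 × 1 + 0
Continued fraction: [1; 11, 3]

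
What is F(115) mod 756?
149

Matrix identity: Q^n = [[F_(n+1), F_n], [F_n, F_(n-1)]] with Q = [[1,1],[1,0]].
n = 115 = 1110011₂. Square-and-multiply, entries mod 756:
Q^1 = [[1,1],[1,0]]
Q^3 = (Q^1)²·Q = [[3,2],[2,1]]
Q^7 = (Q^3)²·Q = [[21,13],[13,8]]
Q^14 = (Q^7)² = [[610,377],[377,233]]
Q^28 = (Q^14)² = [[149,291],[291,614]]
Q^57 = (Q^28)²·Q = [[55,286],[286,525]]
Q^115 = (Q^57)²·Q = [[465,149],[149,316]]
F_115 mod 756 = Q^115[0][1] = 149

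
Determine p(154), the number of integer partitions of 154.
60356673280

p(n) counts ways to write n as a sum of positive integers (order ignored).
Euler's pentagonal recurrence: p(k) = p(k-1) + p(k-2) - p(k-5) - p(k-7) + p(k-12) + p(k-15) - ... (offsets j(3j∓1)/2, signs ++--, p(0)=1, p(<0)=0).
DP table for k = 0..153: p(0)=1, p(1)=1, p(2)=2, p(3)=3, p(4)=5, p(5)=7, p(6)=11, p(7)=15, p(8)=22, p(9)=30, p(10)=42, p(11)=56, p(12)=77, p(13)=101, p(14)=135, p(15)=176, p(16)=231, p(17)=297, p(18)=385, p(19)=490, p(20)=627, p(21)=792, p(22)=1002, p(23)=1255, p(24)=1575, p(25)=1958, p(26)=2436, p(27)=3010, p(28)=3718, p(29)=4565, p(30)=5604, p(31)=6842, p(32)=8349, p(33)=10143, p(34)=12310, p(35)=14883, p(36)=17977, p(37)=21637, p(38)=26015, p(39)=31185, p(40)=37338, p(41)=44583, p(42)=53174, p(43)=63261, p(44)=75175, p(45)=89134, p(46)=105558, p(47)=124754, p(48)=147273, p(49)=173525, p(50)=204226, p(51)=239943, p(52)=281589, p(53)=329931, p(54)=386155, p(55)=451276, p(56)=526823, p(57)=614154, p(58)=715220, p(59)=831820, p(60)=966467, p(61)=1121505, p(62)=1300156, p(63)=1505499, p(64)=1741630, p(65)=2012558, p(66)=2323520, p(67)=2679689, p(68)=3087735, p(69)=3554345, p(70)=4087968, p(71)=4697205, p(72)=5392783, p(73)=6185689, p(74)=7089500, p(75)=8118264, p(76)=9289091, p(77)=10619863, p(78)=12132164, p(79)=13848650, p(80)=15796476, p(81)=18004327, p(82)=20506255, p(83)=23338469, p(84)=26543660, p(85)=30167357, p(86)=34262962, p(87)=38887673, p(88)=44108109, p(89)=49995925, p(90)=56634173, p(91)=64112359, p(92)=72533807, p(93)=82010177, p(94)=92669720, p(95)=104651419, p(96)=118114304, p(97)=133230930, p(98)=150198136, p(99)=169229875, p(100)=190569292, p(101)=214481126, p(102)=241265379, p(103)=271248950, p(104)=304801365, p(105)=342325709, p(106)=384276336, p(107)=431149389, p(108)=483502844, p(109)=541946240, p(110)=607163746, p(111)=679903203, p(112)=761002156, p(113)=851376628, p(114)=952050665, p(115)=1064144451, p(116)=1188908248, p(117)=1327710076, p(118)=1482074143, p(119)=1653668665, p(120)=1844349560, p(121)=2056148051, p(122)=2291320912, p(123)=2552338241, p(124)=2841940500, p(125)=3163127352, p(126)=3519222692, p(127)=3913864295, p(128)=4351078600, p(129)=4835271870, p(130)=5371315400, p(131)=5964539504, p(132)=6620830889, p(133)=7346629512, p(134)=8149040695, p(135)=9035836076, p(136)=10015581680, p(137)=11097645016, p(138)=12292341831, p(139)=13610949895, p(140)=15065878135, p(141)=16670689208, p(142)=18440293320, p(143)=20390982757, p(144)=22540654445, p(145)=24908858009, p(146)=27517052599, p(147)=30388671978, p(148)=33549419497, p(149)=37027355200, p(150)=40853235313, p(151)=45060624582, p(152)=49686288421, p(153)=54770336324.
Final step: p(154) = p(153) + p(152) - p(149) - p(147) + p(142) + p(139) - p(132) - p(128) + p(119) + p(114) - p(103) - p(97) + p(84) + p(77) - p(62) - p(54) + p(37) + p(28) - p(9)
= 54770336324 + 49686288421 - 37027355200 - 30388671978 + 18440293320 + 13610949895 - 6620830889 - 4351078600 + 1653668665 + 952050665 - 271248950 - 133230930 + 26543660 + 10619863 - 1300156 - 386155 + 21637 + 3718 - 30
= 60356673280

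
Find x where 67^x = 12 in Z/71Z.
44

Baby-step giant-step with step n = ⌈√71⌉ = 9.
Baby steps 67^j mod 71 (j:value) for j=0..8: 0:1, 1:67, 2:16, 3:7, 4:43, 5:41, 6:49, 7:17, 8:3.
Giant-step multiplier: 67^(-9) ≡ 67^(70-9) = 67^61 ≡ 65 (mod 71).
Giant steps γ_i = 12·65^i mod 71: γ_0=12, γ_1=70, γ_2=6, γ_3=35, γ_4=3 (in table at j=8).
x = i·n + j = 4·9 + 8 = 44.
Check: 67^44 ≡ 12 (mod 71).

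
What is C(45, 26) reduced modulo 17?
8

Using Lucas' theorem:
Write n=45 and k=26 in base 17:
n in base 17: [2, 11]
k in base 17: [1, 9]
C(45,26) mod 17 = ∏ C(n_i, k_i) mod 17
Digit binomials (mod 17): C(2,1) = 2; C(11,9) = 55 ≡ 4
Product: 2 × 4 = 8 ≡ 8 (mod 17)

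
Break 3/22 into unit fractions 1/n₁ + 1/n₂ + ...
1/8 + 1/88

Greedy algorithm:
3/22: ceiling(22/3) = 8, use 1/8
1/88: ceiling(88/1) = 88, use 1/88
Result: 3/22 = 1/8 + 1/88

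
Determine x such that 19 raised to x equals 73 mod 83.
73

Baby-step giant-step with step n = ⌈√83⌉ = 10.
Baby steps 19^j mod 83 (j:value) for j=0..9: 0:1, 1:19, 2:29, 3:53, 4:11, 5:43, 6:70, 7:2, 8:38, 9:58.
Giant-step multiplier: 19^(-10) ≡ 19^(82-10) = 19^72 ≡ 65 (mod 83).
Giant steps γ_i = 73·65^i mod 83: γ_0=73, γ_1=14, γ_2=80, γ_3=54, γ_4=24, γ_5=66, γ_6=57, γ_7=53 (in table at j=3).
x = i·n + j = 7·10 + 3 = 73.
Check: 19^73 ≡ 73 (mod 83).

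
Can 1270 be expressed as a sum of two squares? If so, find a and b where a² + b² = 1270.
Not possible

Factorization: 1270 = 2 × 5 × 127
By Fermat: n is sum of two squares iff every prime p ≡ 3 (mod 4) appears to even power.
Prime(s) ≡ 3 (mod 4) with odd exponent: [(127, 1)]
Therefore 1270 cannot be expressed as a² + b².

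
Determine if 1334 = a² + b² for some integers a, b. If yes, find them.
Not possible

Factorization: 1334 = 2 × 23 × 29
By Fermat: n is sum of two squares iff every prime p ≡ 3 (mod 4) appears to even power.
Prime(s) ≡ 3 (mod 4) with odd exponent: [(23, 1)]
Therefore 1334 cannot be expressed as a² + b².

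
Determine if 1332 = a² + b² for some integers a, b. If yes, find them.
6² + 36² (a=6, b=36)

Factorization: 1332 = 2^2 × 3^2 × 37
By Fermat: n is sum of two squares iff every prime p ≡ 3 (mod 4) appears to even power.
All primes ≡ 3 (mod 4) appear to even power.
Search a = 0, 1, 2, … for 1332 - a² a perfect square: first hit at a = 6: 1332 - 36 = 1296 = 36².
1332 = 6² + 36² = 36 + 1296 ✓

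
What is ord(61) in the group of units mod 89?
88

89 is prime, so ord(61) divides φ(89) = 88.
Divisors of 88: 1, 2, 4, 8, 11, 22, 44, 88.
Repeated squaring: 61^1 ≡ 61, 61^2 ≡ 72, 61^4 ≡ 22, 61^8 ≡ 39, 61^16 ≡ 8, 61^32 ≡ 64, 61^64 ≡ 2 (mod 89).
Test 61^d mod 89 for each divisor d in increasing order:
61^1 ≡ 61
61^2 ≡ 72
61^4 ≡ 22
61^8 ≡ 39
61^11 = 61^8·61^2·61^1 ≡ 52
61^22 = 61^16·61^4·61^2 ≡ 34
61^44 = 61^32·61^8·61^4 ≡ 88
61^88 = 61^64·61^16·61^8 ≡ 1  ← first divisor giving 1
The order is 88.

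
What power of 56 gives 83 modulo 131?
29

Baby-step giant-step with step n = ⌈√131⌉ = 12.
Baby steps 56^j mod 131 (j:value) for j=0..11: 0:1, 1:56, 2:123, 3:76, 4:64, 5:47, 6:12, 7:17, 8:35, 9:126, 10:113, 11:40.
Giant-step multiplier: 56^(-12) ≡ 56^(130-12) = 56^118 ≡ 121 (mod 131).
Giant steps γ_i = 83·121^i mod 131: γ_0=83, γ_1=87, γ_2=47 (in table at j=5).
x = i·n + j = 2·12 + 5 = 29.
Check: 56^29 ≡ 83 (mod 131).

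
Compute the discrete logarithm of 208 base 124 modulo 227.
165

Baby-step giant-step with step n = ⌈√227⌉ = 16.
Baby steps 124^j mod 227 (j:value) for j=0..15: 0:1, 1:124, 2:167, 3:51, 4:195, 5:118, 6:104, 7:184, 8:116, 9:83, 10:77, 11:14, 12:147, 13:68, 14:33, 15:6.
Giant-step multiplier: 124^(-16) ≡ 124^(226-16) = 124^210 ≡ 209 (mod 227).
Giant steps γ_i = 208·209^i mod 227: γ_0=208, γ_1=115, γ_2=200, γ_3=32, γ_4=105, γ_5=153, γ_6=197, γ_7=86, γ_8=41, γ_9=170, γ_10=118 (in table at j=5).
x = i·n + j = 10·16 + 5 = 165.
Check: 124^165 ≡ 208 (mod 227).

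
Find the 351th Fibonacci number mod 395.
324

Matrix identity: Q^n = [[F_(n+1), F_n], [F_n, F_(n-1)]] with Q = [[1,1],[1,0]].
n = 351 = 101011111₂. Square-and-multiply, entries mod 395:
Q^1 = [[1,1],[1,0]]
Q^2 = (Q^1)² = [[2,1],[1,1]]
Q^5 = (Q^2)²·Q = [[8,5],[5,3]]
Q^10 = (Q^5)² = [[89,55],[55,34]]
Q^21 = (Q^10)²·Q = [[331,281],[281,50]]
Q^43 = (Q^21)²·Q = [[123,107],[107,16]]
Q^87 = (Q^43)²·Q = [[371,113],[113,258]]
Q^175 = (Q^87)²·Q = [[287,310],[310,372]]
Q^351 = (Q^175)²·Q = [[4,324],[324,75]]
F_351 mod 395 = Q^351[0][1] = 324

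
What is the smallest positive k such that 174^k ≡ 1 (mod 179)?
178

179 is prime, so ord(174) divides φ(179) = 178.
Divisors of 178: 1, 2, 89, 178.
Repeated squaring: 174^1 ≡ 174, 174^2 ≡ 25, 174^4 ≡ 88, 174^8 ≡ 47, 174^16 ≡ 61, 174^32 ≡ 141, 174^64 ≡ 12, 174^128 ≡ 144 (mod 179).
Test 174^d mod 179 for each divisor d in increasing order:
174^1 ≡ 174
174^2 ≡ 25
174^89 = 174^64·174^16·174^8·174^1 ≡ 178
174^178 = 174^128·174^32·174^16·174^2 ≡ 1  ← first divisor giving 1
The order is 178.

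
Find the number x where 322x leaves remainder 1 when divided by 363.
301

gcd(322, 363) = 1, so the inverse exists.
Extended Euclidean algorithm on (363, 322):
363 = 1 × 322 + 41  ⟹  41 = (1)·363 + (-1)·322
322 = 7 × 41 + 35  ⟹  35 = (-7)·363 + (8)·322
41 = 1 × 35 + 6  ⟹  6 = (8)·363 + (-9)·322
35 = 5 × 6 + 5  ⟹  5 = (-47)·363 + (53)·322
6 = 1 × 5 + 1  ⟹  1 = (55)·363 + (-62)·322
So (-62)·322 ≡ 1 (mod 363), i.e. 322^(-1) ≡ -62 ≡ 301 (mod 363).
Check: 322 × 301 = 96922 ≡ 1 (mod 363)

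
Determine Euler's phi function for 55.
40

55 = 5 × 11
φ(n) = n × ∏(1 - 1/p) for each prime p dividing n
φ(55) = 55 × (1 - 1/5) × (1 - 1/11) = 40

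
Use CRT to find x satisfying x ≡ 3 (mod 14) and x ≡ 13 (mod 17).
115

Using Chinese Remainder Theorem:
M = 14 × 17 = 238
M1 = 17, M2 = 14
y1 = 17^(-1) mod 14 = 5
y2 = 14^(-1) mod 17 = 11
x = (3×17×5 + 13×14×11) mod 238 = 115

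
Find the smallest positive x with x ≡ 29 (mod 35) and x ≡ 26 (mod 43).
1359

Using Chinese Remainder Theorem:
M = 35 × 43 = 1505
M1 = 43, M2 = 35
y1 = 43^(-1) mod 35 = 22
y2 = 35^(-1) mod 43 = 16
x = (29×43×22 + 26×35×16) mod 1505 = 1359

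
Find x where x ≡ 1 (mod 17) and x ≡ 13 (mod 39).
52

Using Chinese Remainder Theorem:
M = 17 × 39 = 663
M1 = 39, M2 = 17
y1 = 39^(-1) mod 17 = 7
y2 = 17^(-1) mod 39 = 23
x = (1×39×7 + 13×17×23) mod 663 = 52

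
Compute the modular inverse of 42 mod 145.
38

gcd(42, 145) = 1, so the inverse exists.
Extended Euclidean algorithm on (145, 42):
145 = 3 × 42 + 19  ⟹  19 = (1)·145 + (-3)·42
42 = 2 × 19 + 4  ⟹  4 = (-2)·145 + (7)·42
19 = 4 × 4 + 3  ⟹  3 = (9)·145 + (-31)·42
4 = 1 × 3 + 1  ⟹  1 = (-11)·145 + (38)·42
So (38)·42 ≡ 1 (mod 145), i.e. 42^(-1) ≡ 38 (mod 145).
Check: 42 × 38 = 1596 ≡ 1 (mod 145)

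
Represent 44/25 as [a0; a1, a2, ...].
[1; 1, 3, 6]

Euclidean algorithm steps:
44 = 1 × 25 + 19
25 = 1 × 19 + 6
19 = 3 × 6 + 1
6 = 6 × 1 + 0
Continued fraction: [1; 1, 3, 6]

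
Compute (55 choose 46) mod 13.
0

Using Lucas' theorem:
Write n=55 and k=46 in base 13:
n in base 13: [4, 3]
k in base 13: [3, 7]
C(55,46) mod 13 = ∏ C(n_i, k_i) mod 13
Digit binomials (mod 13): C(4,3) = 4; C(3,7) = 0 (k_i > n_i)
Product: 4 × 0 = 0 ≡ 0 (mod 13)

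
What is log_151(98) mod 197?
115

Baby-step giant-step with step n = ⌈√197⌉ = 15.
Baby steps 151^j mod 197 (j:value) for j=0..14: 0:1, 1:151, 2:146, 3:179, 4:40, 5:130, 6:127, 7:68, 8:24, 9:78, 10:155, 11:159, 12:172, 13:165, 14:93.
Giant-step multiplier: 151^(-15) ≡ 151^(196-15) = 151^181 ≡ 95 (mod 197).
Giant steps γ_i = 98·95^i mod 197: γ_0=98, γ_1=51, γ_2=117, γ_3=83, γ_4=5, γ_5=81, γ_6=12, γ_7=155 (in table at j=10).
x = i·n + j = 7·15 + 10 = 115.
Check: 151^115 ≡ 98 (mod 197).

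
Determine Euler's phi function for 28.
12

28 = 2^2 × 7
φ(n) = n × ∏(1 - 1/p) for each prime p dividing n
φ(28) = 28 × (1 - 1/2) × (1 - 1/7) = 12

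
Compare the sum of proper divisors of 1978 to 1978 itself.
deficient

Proper divisors of 1978: sum = 1 + 2 + 23 + 43 + 46 + 86 + 989 = 1190
Since 1190 < 1978, 1978 is deficient.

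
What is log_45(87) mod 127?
48

Baby-step giant-step with step n = ⌈√127⌉ = 12.
Baby steps 45^j mod 127 (j:value) for j=0..11: 0:1, 1:45, 2:120, 3:66, 4:49, 5:46, 6:38, 7:59, 8:115, 9:95, 10:84, 11:97.
Giant-step multiplier: 45^(-12) ≡ 45^(126-12) = 45^114 ≡ 100 (mod 127).
Giant steps γ_i = 87·100^i mod 127: γ_0=87, γ_1=64, γ_2=50, γ_3=47, γ_4=1 (in table at j=0).
x = i·n + j = 4·12 + 0 = 48.
Check: 45^48 ≡ 87 (mod 127).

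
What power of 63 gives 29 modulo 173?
76

Baby-step giant-step with step n = ⌈√173⌉ = 14.
Baby steps 63^j mod 173 (j:value) for j=0..13: 0:1, 1:63, 2:163, 3:62, 4:100, 5:72, 6:38, 7:145, 8:139, 9:107, 10:167, 11:141, 12:60, 13:147.
Giant-step multiplier: 63^(-14) ≡ 63^(172-14) = 63^158 ≡ 126 (mod 173).
Giant steps γ_i = 29·126^i mod 173: γ_0=29, γ_1=21, γ_2=51, γ_3=25, γ_4=36, γ_5=38 (in table at j=6).
x = i·n + j = 5·14 + 6 = 76.
Check: 63^76 ≡ 29 (mod 173).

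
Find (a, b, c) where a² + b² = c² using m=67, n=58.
(1125, 7772, 7853)

Euclid's formula: a = m² - n², b = 2mn, c = m² + n²
m = 67, n = 58
a = 67² - 58² = 4489 - 3364 = 1125
b = 2 × 67 × 58 = 7772
c = 67² + 58² = 4489 + 3364 = 7853
Verification: 1125² + 7772² = 1265625 + 60403984 = 61669609 = 7853² ✓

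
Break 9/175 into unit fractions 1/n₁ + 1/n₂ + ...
1/20 + 1/700

Greedy algorithm:
9/175: ceiling(175/9) = 20, use 1/20
1/700: ceiling(700/1) = 700, use 1/700
Result: 9/175 = 1/20 + 1/700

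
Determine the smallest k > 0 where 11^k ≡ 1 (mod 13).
12

13 is prime, so ord(11) divides φ(13) = 12.
Divisors of 12: 1, 2, 3, 4, 6, 12.
Repeated squaring: 11^1 ≡ 11, 11^2 ≡ 4, 11^4 ≡ 3, 11^8 ≡ 9 (mod 13).
Test 11^d mod 13 for each divisor d in increasing order:
11^1 ≡ 11
11^2 ≡ 4
11^3 = 11^2·11^1 ≡ 5
11^4 ≡ 3
11^6 = 11^4·11^2 ≡ 12
11^12 = 11^8·11^4 ≡ 1  ← first divisor giving 1
The order is 12.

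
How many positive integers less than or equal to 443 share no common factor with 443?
442

443 = 443
φ(n) = n × ∏(1 - 1/p) for each prime p dividing n
φ(443) = 443 × (1 - 1/443) = 442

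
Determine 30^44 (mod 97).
64

Repeated squaring. Binary of 44 = 101100.
30^1 ≡ 30 (mod 97); 30^2 ≡ 27 (mod 97); 30^4 ≡ 50 (mod 97); 30^8 ≡ 75 (mod 97); 30^16 ≡ 96 (mod 97); 30^32 ≡ 1 (mod 97)
30^44 = 30^4 × 30^8 × 30^32 ≡ 64 (mod 97)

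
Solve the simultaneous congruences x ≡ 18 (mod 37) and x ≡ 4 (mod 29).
758

Using Chinese Remainder Theorem:
M = 37 × 29 = 1073
M1 = 29, M2 = 37
y1 = 29^(-1) mod 37 = 23
y2 = 37^(-1) mod 29 = 11
x = (18×29×23 + 4×37×11) mod 1073 = 758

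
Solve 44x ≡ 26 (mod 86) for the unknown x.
x ≡ 26 (mod 43)

gcd(44, 86) = 2, which divides 26, so solutions exist.
Divide through by 2: 22x ≡ 13 (mod 43).
Find 22^(-1) mod 43 by the extended Euclidean algorithm:
43 = 1 × 22 + 21  ⟹  21 = (1)·43 + (-1)·22
22 = 1 × 21 + 1  ⟹  1 = (-1)·43 + (2)·22
So (2)·22 ≡ 1 (mod 43), i.e. 22^(-1) ≡ 2 (mod 43).
x ≡ 2 × 13 = 26 ≡ 26 (mod 43).
Check: 44 × 26 = 1144 ≡ 26 (mod 86).
x ≡ 26 (mod 43), giving 2 solutions mod 86.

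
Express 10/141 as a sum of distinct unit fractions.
1/15 + 1/235

Greedy algorithm:
10/141: ceiling(141/10) = 15, use 1/15
1/235: ceiling(235/1) = 235, use 1/235
Result: 10/141 = 1/15 + 1/235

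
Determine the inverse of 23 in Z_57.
5

gcd(23, 57) = 1, so the inverse exists.
Extended Euclidean algorithm on (57, 23):
57 = 2 × 23 + 11  ⟹  11 = (1)·57 + (-2)·23
23 = 2 × 11 + 1  ⟹  1 = (-2)·57 + (5)·23
So (5)·23 ≡ 1 (mod 57), i.e. 23^(-1) ≡ 5 (mod 57).
Check: 23 × 5 = 115 ≡ 1 (mod 57)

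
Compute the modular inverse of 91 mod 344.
155

gcd(91, 344) = 1, so the inverse exists.
Extended Euclidean algorithm on (344, 91):
344 = 3 × 91 + 71  ⟹  71 = (1)·344 + (-3)·91
91 = 1 × 71 + 20  ⟹  20 = (-1)·344 + (4)·91
71 = 3 × 20 + 11  ⟹  11 = (4)·344 + (-15)·91
20 = 1 × 11 + 9  ⟹  9 = (-5)·344 + (19)·91
11 = 1 × 9 + 2  ⟹  2 = (9)·344 + (-34)·91
9 = 4 × 2 + 1  ⟹  1 = (-41)·344 + (155)·91
So (155)·91 ≡ 1 (mod 344), i.e. 91^(-1) ≡ 155 (mod 344).
Check: 91 × 155 = 14105 ≡ 1 (mod 344)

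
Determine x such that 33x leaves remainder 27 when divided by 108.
x ≡ 27 (mod 36)

gcd(33, 108) = 3, which divides 27, so solutions exist.
Divide through by 3: 11x ≡ 9 (mod 36).
Find 11^(-1) mod 36 by the extended Euclidean algorithm:
36 = 3 × 11 + 3  ⟹  3 = (1)·36 + (-3)·11
11 = 3 × 3 + 2  ⟹  2 = (-3)·36 + (10)·11
3 = 1 × 2 + 1  ⟹  1 = (4)·36 + (-13)·11
So (-13)·11 ≡ 1 (mod 36), i.e. 11^(-1) ≡ -13 ≡ 23 (mod 36).
x ≡ 23 × 9 = 207 ≡ 27 (mod 36).
Check: 33 × 27 = 891 ≡ 27 (mod 108).
x ≡ 27 (mod 36), giving 3 solutions mod 108.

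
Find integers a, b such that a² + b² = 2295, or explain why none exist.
Not possible

Factorization: 2295 = 3^3 × 5 × 17
By Fermat: n is sum of two squares iff every prime p ≡ 3 (mod 4) appears to even power.
Prime(s) ≡ 3 (mod 4) with odd exponent: [(3, 3)]
Therefore 2295 cannot be expressed as a² + b².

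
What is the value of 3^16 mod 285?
36

Repeated squaring. Binary of 16 = 10000.
3^1 ≡ 3 (mod 285); 3^2 ≡ 9 (mod 285); 3^4 ≡ 81 (mod 285); 3^8 ≡ 6 (mod 285); 3^16 ≡ 36 (mod 285)
3^16 = 3^16 ≡ 36 (mod 285)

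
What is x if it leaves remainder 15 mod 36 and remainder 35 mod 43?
1239

Using Chinese Remainder Theorem:
M = 36 × 43 = 1548
M1 = 43, M2 = 36
y1 = 43^(-1) mod 36 = 31
y2 = 36^(-1) mod 43 = 6
x = (15×43×31 + 35×36×6) mod 1548 = 1239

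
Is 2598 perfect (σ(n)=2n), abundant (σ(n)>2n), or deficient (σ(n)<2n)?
abundant

Proper divisors of 2598: sum = 1 + 2 + 3 + 6 + 433 + 866 + 1299 = 2610
Since 2610 > 2598, 2598 is abundant.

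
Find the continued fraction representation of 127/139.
[0; 1, 10, 1, 1, 2, 2]

Euclidean algorithm steps:
127 = 0 × 139 + 127
139 = 1 × 127 + 12
127 = 10 × 12 + 7
12 = 1 × 7 + 5
7 = 1 × 5 + 2
5 = 2 × 2 + 1
2 = 2 × 1 + 0
Continued fraction: [0; 1, 10, 1, 1, 2, 2]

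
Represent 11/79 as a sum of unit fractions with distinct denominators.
1/8 + 1/71 + 1/6411 + 1/57534879 + 1/5517103778372856

Greedy algorithm:
11/79: ceiling(79/11) = 8, use 1/8
9/632: ceiling(632/9) = 71, use 1/71
7/44872: ceiling(44872/7) = 6411, use 1/6411
5/287674392: ceiling(287674392/5) = 57534879, use 1/57534879
1/5517103778372856: ceiling(5517103778372856/1) = 5517103778372856, use 1/5517103778372856
Result: 11/79 = 1/8 + 1/71 + 1/6411 + 1/57534879 + 1/5517103778372856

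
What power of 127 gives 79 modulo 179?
7

Baby-step giant-step with step n = ⌈√179⌉ = 14.
Baby steps 127^j mod 179 (j:value) for j=0..13: 0:1, 1:127, 2:19, 3:86, 4:3, 5:23, 6:57, 7:79, 8:9, 9:69, 10:171, 11:58, 12:27, 13:28.
h = 79 is already in the table at j=7, so x = 7.
Check: 127^7 ≡ 79 (mod 179).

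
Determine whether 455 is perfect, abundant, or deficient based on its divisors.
deficient

Proper divisors of 455: sum = 1 + 5 + 7 + 13 + 35 + 65 + 91 = 217
Since 217 < 455, 455 is deficient.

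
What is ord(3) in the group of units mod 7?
6

7 is prime, so ord(3) divides φ(7) = 6.
Divisors of 6: 1, 2, 3, 6.
Repeated squaring: 3^1 ≡ 3, 3^2 ≡ 2, 3^4 ≡ 4 (mod 7).
Test 3^d mod 7 for each divisor d in increasing order:
3^1 ≡ 3
3^2 ≡ 2
3^3 = 3^2·3^1 ≡ 6
3^6 = 3^4·3^2 ≡ 1  ← first divisor giving 1
The order is 6.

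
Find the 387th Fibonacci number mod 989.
439

Matrix identity: Q^n = [[F_(n+1), F_n], [F_n, F_(n-1)]] with Q = [[1,1],[1,0]].
n = 387 = 110000011₂. Square-and-multiply, entries mod 989:
Q^1 = [[1,1],[1,0]]
Q^3 = (Q^1)²·Q = [[3,2],[2,1]]
Q^6 = (Q^3)² = [[13,8],[8,5]]
Q^12 = (Q^6)² = [[233,144],[144,89]]
Q^24 = (Q^12)² = [[850,874],[874,965]]
Q^48 = (Q^24)² = [[898,943],[943,944]]
Q^96 = (Q^48)² = [[507,322],[322,185]]
Q^193 = (Q^96)²·Q = [[47,737],[737,299]]
Q^387 = (Q^193)²·Q = [[279,439],[439,829]]
F_387 mod 989 = Q^387[0][1] = 439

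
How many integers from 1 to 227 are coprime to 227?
226

227 = 227
φ(n) = n × ∏(1 - 1/p) for each prime p dividing n
φ(227) = 227 × (1 - 1/227) = 226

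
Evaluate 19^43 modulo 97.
34

Repeated squaring. Binary of 43 = 101011.
19^1 ≡ 19 (mod 97); 19^2 ≡ 70 (mod 97); 19^4 ≡ 50 (mod 97); 19^8 ≡ 75 (mod 97); 19^16 ≡ 96 (mod 97); 19^32 ≡ 1 (mod 97)
19^43 = 19^1 × 19^2 × 19^8 × 19^32 ≡ 34 (mod 97)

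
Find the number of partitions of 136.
10015581680

p(n) counts ways to write n as a sum of positive integers (order ignored).
Euler's pentagonal recurrence: p(k) = p(k-1) + p(k-2) - p(k-5) - p(k-7) + p(k-12) + p(k-15) - ... (offsets j(3j∓1)/2, signs ++--, p(0)=1, p(<0)=0).
DP table for k = 0..135: p(0)=1, p(1)=1, p(2)=2, p(3)=3, p(4)=5, p(5)=7, p(6)=11, p(7)=15, p(8)=22, p(9)=30, p(10)=42, p(11)=56, p(12)=77, p(13)=101, p(14)=135, p(15)=176, p(16)=231, p(17)=297, p(18)=385, p(19)=490, p(20)=627, p(21)=792, p(22)=1002, p(23)=1255, p(24)=1575, p(25)=1958, p(26)=2436, p(27)=3010, p(28)=3718, p(29)=4565, p(30)=5604, p(31)=6842, p(32)=8349, p(33)=10143, p(34)=12310, p(35)=14883, p(36)=17977, p(37)=21637, p(38)=26015, p(39)=31185, p(40)=37338, p(41)=44583, p(42)=53174, p(43)=63261, p(44)=75175, p(45)=89134, p(46)=105558, p(47)=124754, p(48)=147273, p(49)=173525, p(50)=204226, p(51)=239943, p(52)=281589, p(53)=329931, p(54)=386155, p(55)=451276, p(56)=526823, p(57)=614154, p(58)=715220, p(59)=831820, p(60)=966467, p(61)=1121505, p(62)=1300156, p(63)=1505499, p(64)=1741630, p(65)=2012558, p(66)=2323520, p(67)=2679689, p(68)=3087735, p(69)=3554345, p(70)=4087968, p(71)=4697205, p(72)=5392783, p(73)=6185689, p(74)=7089500, p(75)=8118264, p(76)=9289091, p(77)=10619863, p(78)=12132164, p(79)=13848650, p(80)=15796476, p(81)=18004327, p(82)=20506255, p(83)=23338469, p(84)=26543660, p(85)=30167357, p(86)=34262962, p(87)=38887673, p(88)=44108109, p(89)=49995925, p(90)=56634173, p(91)=64112359, p(92)=72533807, p(93)=82010177, p(94)=92669720, p(95)=104651419, p(96)=118114304, p(97)=133230930, p(98)=150198136, p(99)=169229875, p(100)=190569292, p(101)=214481126, p(102)=241265379, p(103)=271248950, p(104)=304801365, p(105)=342325709, p(106)=384276336, p(107)=431149389, p(108)=483502844, p(109)=541946240, p(110)=607163746, p(111)=679903203, p(112)=761002156, p(113)=851376628, p(114)=952050665, p(115)=1064144451, p(116)=1188908248, p(117)=1327710076, p(118)=1482074143, p(119)=1653668665, p(120)=1844349560, p(121)=2056148051, p(122)=2291320912, p(123)=2552338241, p(124)=2841940500, p(125)=3163127352, p(126)=3519222692, p(127)=3913864295, p(128)=4351078600, p(129)=4835271870, p(130)=5371315400, p(131)=5964539504, p(132)=6620830889, p(133)=7346629512, p(134)=8149040695, p(135)=9035836076.
Final step: p(136) = p(135) + p(134) - p(131) - p(129) + p(124) + p(121) - p(114) - p(110) + p(101) + p(96) - p(85) - p(79) + p(66) + p(59) - p(44) - p(36) + p(19) + p(10)
= 9035836076 + 8149040695 - 5964539504 - 4835271870 + 2841940500 + 2056148051 - 952050665 - 607163746 + 214481126 + 118114304 - 30167357 - 13848650 + 2323520 + 831820 - 75175 - 17977 + 490 + 42
= 10015581680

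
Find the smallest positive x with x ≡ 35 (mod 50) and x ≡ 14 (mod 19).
185

Using Chinese Remainder Theorem:
M = 50 × 19 = 950
M1 = 19, M2 = 50
y1 = 19^(-1) mod 50 = 29
y2 = 50^(-1) mod 19 = 8
x = (35×19×29 + 14×50×8) mod 950 = 185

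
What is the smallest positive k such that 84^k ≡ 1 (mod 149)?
148

149 is prime, so ord(84) divides φ(149) = 148.
Divisors of 148: 1, 2, 4, 37, 74, 148.
Repeated squaring: 84^1 ≡ 84, 84^2 ≡ 53, 84^4 ≡ 127, 84^8 ≡ 37, 84^16 ≡ 28, 84^32 ≡ 39, 84^64 ≡ 31, 84^128 ≡ 67 (mod 149).
Test 84^d mod 149 for each divisor d in increasing order:
84^1 ≡ 84
84^2 ≡ 53
84^4 ≡ 127
84^37 = 84^32·84^4·84^1 ≡ 44
84^74 = 84^64·84^8·84^2 ≡ 148
84^148 = 84^128·84^16·84^4 ≡ 1  ← first divisor giving 1
The order is 148.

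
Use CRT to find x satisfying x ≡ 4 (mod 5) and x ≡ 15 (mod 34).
49

Using Chinese Remainder Theorem:
M = 5 × 34 = 170
M1 = 34, M2 = 5
y1 = 34^(-1) mod 5 = 4
y2 = 5^(-1) mod 34 = 7
x = (4×34×4 + 15×5×7) mod 170 = 49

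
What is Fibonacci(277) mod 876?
677

Matrix identity: Q^n = [[F_(n+1), F_n], [F_n, F_(n-1)]] with Q = [[1,1],[1,0]].
n = 277 = 100010101₂. Square-and-multiply, entries mod 876:
Q^1 = [[1,1],[1,0]]
Q^2 = (Q^1)² = [[2,1],[1,1]]
Q^4 = (Q^2)² = [[5,3],[3,2]]
Q^8 = (Q^4)² = [[34,21],[21,13]]
Q^17 = (Q^8)²·Q = [[832,721],[721,111]]
Q^34 = (Q^17)² = [[557,127],[127,430]]
Q^69 = (Q^34)²·Q = [[587,506],[506,81]]
Q^138 = (Q^69)² = [[545,748],[748,673]]
Q^277 = (Q^138)²·Q = [[701,677],[677,24]]
F_277 mod 876 = Q^277[0][1] = 677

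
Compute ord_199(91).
99

199 is prime, so ord(91) divides φ(199) = 198.
Divisors of 198: 1, 2, 3, 6, 9, 11, 18, 22, 33, 66, 99, 198.
Repeated squaring: 91^1 ≡ 91, 91^2 ≡ 122, 91^4 ≡ 158, 91^8 ≡ 89, 91^16 ≡ 160, 91^32 ≡ 128, 91^64 ≡ 66, 91^128 ≡ 177 (mod 199).
Test 91^d mod 199 for each divisor d in increasing order:
91^1 ≡ 91
91^2 ≡ 122
91^3 = 91^2·91^1 ≡ 157
91^6 = 91^4·91^2 ≡ 172
91^9 = 91^8·91^1 ≡ 139
91^11 = 91^8·91^2·91^1 ≡ 43
91^18 = 91^16·91^2 ≡ 18
91^22 = 91^16·91^4·91^2 ≡ 58
91^33 = 91^32·91^1 ≡ 106
91^66 = 91^64·91^2 ≡ 92
91^99 = 91^64·91^32·91^2·91^1 ≡ 1  ← first divisor giving 1
The order is 99.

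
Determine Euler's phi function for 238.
96

238 = 2 × 7 × 17
φ(n) = n × ∏(1 - 1/p) for each prime p dividing n
φ(238) = 238 × (1 - 1/2) × (1 - 1/7) × (1 - 1/17) = 96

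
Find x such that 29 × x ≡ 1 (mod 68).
61

gcd(29, 68) = 1, so the inverse exists.
Extended Euclidean algorithm on (68, 29):
68 = 2 × 29 + 10  ⟹  10 = (1)·68 + (-2)·29
29 = 2 × 10 + 9  ⟹  9 = (-2)·68 + (5)·29
10 = 1 × 9 + 1  ⟹  1 = (3)·68 + (-7)·29
So (-7)·29 ≡ 1 (mod 68), i.e. 29^(-1) ≡ -7 ≡ 61 (mod 68).
Check: 29 × 61 = 1769 ≡ 1 (mod 68)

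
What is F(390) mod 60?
20

Matrix identity: Q^n = [[F_(n+1), F_n], [F_n, F_(n-1)]] with Q = [[1,1],[1,0]].
n = 390 = 110000110₂. Square-and-multiply, entries mod 60:
Q^1 = [[1,1],[1,0]]
Q^3 = (Q^1)²·Q = [[3,2],[2,1]]
Q^6 = (Q^3)² = [[13,8],[8,5]]
Q^12 = (Q^6)² = [[53,24],[24,29]]
Q^24 = (Q^12)² = [[25,48],[48,37]]
Q^48 = (Q^24)² = [[49,36],[36,13]]
Q^97 = (Q^48)²·Q = [[49,37],[37,12]]
Q^195 = (Q^97)²·Q = [[27,50],[50,37]]
Q^390 = (Q^195)² = [[49,20],[20,29]]
F_390 mod 60 = Q^390[0][1] = 20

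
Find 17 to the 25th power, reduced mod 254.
11

Repeated squaring. Binary of 25 = 11001.
17^1 ≡ 17 (mod 254); 17^2 ≡ 35 (mod 254); 17^4 ≡ 209 (mod 254); 17^8 ≡ 247 (mod 254); 17^16 ≡ 49 (mod 254)
17^25 = 17^1 × 17^8 × 17^16 ≡ 11 (mod 254)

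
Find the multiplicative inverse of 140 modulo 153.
47

gcd(140, 153) = 1, so the inverse exists.
Extended Euclidean algorithm on (153, 140):
153 = 1 × 140 + 13  ⟹  13 = (1)·153 + (-1)·140
140 = 10 × 13 + 10  ⟹  10 = (-10)·153 + (11)·140
13 = 1 × 10 + 3  ⟹  3 = (11)·153 + (-12)·140
10 = 3 × 3 + 1  ⟹  1 = (-43)·153 + (47)·140
So (47)·140 ≡ 1 (mod 153), i.e. 140^(-1) ≡ 47 (mod 153).
Check: 140 × 47 = 6580 ≡ 1 (mod 153)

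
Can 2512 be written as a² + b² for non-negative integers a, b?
24² + 44² (a=24, b=44)

Factorization: 2512 = 2^4 × 157
By Fermat: n is sum of two squares iff every prime p ≡ 3 (mod 4) appears to even power.
All primes ≡ 3 (mod 4) appear to even power.
Search a = 0, 1, 2, … for 2512 - a² a perfect square: first hit at a = 24: 2512 - 576 = 1936 = 44².
2512 = 24² + 44² = 576 + 1936 ✓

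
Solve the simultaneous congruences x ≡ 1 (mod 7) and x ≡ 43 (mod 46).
43

Using Chinese Remainder Theorem:
M = 7 × 46 = 322
M1 = 46, M2 = 7
y1 = 46^(-1) mod 7 = 2
y2 = 7^(-1) mod 46 = 33
x = (1×46×2 + 43×7×33) mod 322 = 43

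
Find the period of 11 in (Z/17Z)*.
16

17 is prime, so ord(11) divides φ(17) = 16.
Divisors of 16: 1, 2, 4, 8, 16.
Repeated squaring: 11^1 ≡ 11, 11^2 ≡ 2, 11^4 ≡ 4, 11^8 ≡ 16, 11^16 ≡ 1 (mod 17).
Test 11^d mod 17 for each divisor d in increasing order:
11^1 ≡ 11
11^2 ≡ 2
11^4 ≡ 4
11^8 ≡ 16
11^16 ≡ 1  ← first divisor giving 1
The order is 16.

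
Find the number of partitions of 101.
214481126

p(n) counts ways to write n as a sum of positive integers (order ignored).
Euler's pentagonal recurrence: p(k) = p(k-1) + p(k-2) - p(k-5) - p(k-7) + p(k-12) + p(k-15) - ... (offsets j(3j∓1)/2, signs ++--, p(0)=1, p(<0)=0).
DP table for k = 0..100: p(0)=1, p(1)=1, p(2)=2, p(3)=3, p(4)=5, p(5)=7, p(6)=11, p(7)=15, p(8)=22, p(9)=30, p(10)=42, p(11)=56, p(12)=77, p(13)=101, p(14)=135, p(15)=176, p(16)=231, p(17)=297, p(18)=385, p(19)=490, p(20)=627, p(21)=792, p(22)=1002, p(23)=1255, p(24)=1575, p(25)=1958, p(26)=2436, p(27)=3010, p(28)=3718, p(29)=4565, p(30)=5604, p(31)=6842, p(32)=8349, p(33)=10143, p(34)=12310, p(35)=14883, p(36)=17977, p(37)=21637, p(38)=26015, p(39)=31185, p(40)=37338, p(41)=44583, p(42)=53174, p(43)=63261, p(44)=75175, p(45)=89134, p(46)=105558, p(47)=124754, p(48)=147273, p(49)=173525, p(50)=204226, p(51)=239943, p(52)=281589, p(53)=329931, p(54)=386155, p(55)=451276, p(56)=526823, p(57)=614154, p(58)=715220, p(59)=831820, p(60)=966467, p(61)=1121505, p(62)=1300156, p(63)=1505499, p(64)=1741630, p(65)=2012558, p(66)=2323520, p(67)=2679689, p(68)=3087735, p(69)=3554345, p(70)=4087968, p(71)=4697205, p(72)=5392783, p(73)=6185689, p(74)=7089500, p(75)=8118264, p(76)=9289091, p(77)=10619863, p(78)=12132164, p(79)=13848650, p(80)=15796476, p(81)=18004327, p(82)=20506255, p(83)=23338469, p(84)=26543660, p(85)=30167357, p(86)=34262962, p(87)=38887673, p(88)=44108109, p(89)=49995925, p(90)=56634173, p(91)=64112359, p(92)=72533807, p(93)=82010177, p(94)=92669720, p(95)=104651419, p(96)=118114304, p(97)=133230930, p(98)=150198136, p(99)=169229875, p(100)=190569292.
Final step: p(101) = p(100) + p(99) - p(96) - p(94) + p(89) + p(86) - p(79) - p(75) + p(66) + p(61) - p(50) - p(44) + p(31) + p(24) - p(9) - p(1)
= 190569292 + 169229875 - 118114304 - 92669720 + 49995925 + 34262962 - 13848650 - 8118264 + 2323520 + 1121505 - 204226 - 75175 + 6842 + 1575 - 30 - 1
= 214481126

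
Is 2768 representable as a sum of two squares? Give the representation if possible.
8² + 52² (a=8, b=52)

Factorization: 2768 = 2^4 × 173
By Fermat: n is sum of two squares iff every prime p ≡ 3 (mod 4) appears to even power.
All primes ≡ 3 (mod 4) appear to even power.
Search a = 0, 1, 2, … for 2768 - a² a perfect square: first hit at a = 8: 2768 - 64 = 2704 = 52².
2768 = 8² + 52² = 64 + 2704 ✓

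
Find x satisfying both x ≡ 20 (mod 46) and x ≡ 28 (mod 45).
388

Using Chinese Remainder Theorem:
M = 46 × 45 = 2070
M1 = 45, M2 = 46
y1 = 45^(-1) mod 46 = 45
y2 = 46^(-1) mod 45 = 1
x = (20×45×45 + 28×46×1) mod 2070 = 388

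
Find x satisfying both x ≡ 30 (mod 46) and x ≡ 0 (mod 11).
352

Using Chinese Remainder Theorem:
M = 46 × 11 = 506
M1 = 11, M2 = 46
y1 = 11^(-1) mod 46 = 21
y2 = 46^(-1) mod 11 = 6
x = (30×11×21 + 0×46×6) mod 506 = 352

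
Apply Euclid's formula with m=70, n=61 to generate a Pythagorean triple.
(1179, 8540, 8621)

Euclid's formula: a = m² - n², b = 2mn, c = m² + n²
m = 70, n = 61
a = 70² - 61² = 4900 - 3721 = 1179
b = 2 × 70 × 61 = 8540
c = 70² + 61² = 4900 + 3721 = 8621
Verification: 1179² + 8540² = 1390041 + 72931600 = 74321641 = 8621² ✓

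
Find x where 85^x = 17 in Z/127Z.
88

Baby-step giant-step with step n = ⌈√127⌉ = 12.
Baby steps 85^j mod 127 (j:value) for j=0..11: 0:1, 1:85, 2:113, 3:80, 4:69, 5:23, 6:50, 7:59, 8:62, 9:63, 10:21, 11:7.
Giant-step multiplier: 85^(-12) ≡ 85^(126-12) = 85^114 ≡ 73 (mod 127).
Giant steps γ_i = 17·73^i mod 127: γ_0=17, γ_1=98, γ_2=42, γ_3=18, γ_4=44, γ_5=37, γ_6=34, γ_7=69 (in table at j=4).
x = i·n + j = 7·12 + 4 = 88.
Check: 85^88 ≡ 17 (mod 127).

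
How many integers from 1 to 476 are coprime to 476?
192

476 = 2^2 × 7 × 17
φ(n) = n × ∏(1 - 1/p) for each prime p dividing n
φ(476) = 476 × (1 - 1/2) × (1 - 1/7) × (1 - 1/17) = 192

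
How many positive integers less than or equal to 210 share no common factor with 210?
48

210 = 2 × 3 × 5 × 7
φ(n) = n × ∏(1 - 1/p) for each prime p dividing n
φ(210) = 210 × (1 - 1/2) × (1 - 1/3) × (1 - 1/5) × (1 - 1/7) = 48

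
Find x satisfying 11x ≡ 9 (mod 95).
x ≡ 44 (mod 95)

gcd(11, 95) = 1, which divides 9, so solutions exist.
Find 11^(-1) mod 95 by the extended Euclidean algorithm:
95 = 8 × 11 + 7  ⟹  7 = (1)·95 + (-8)·11
11 = 1 × 7 + 4  ⟹  4 = (-1)·95 + (9)·11
7 = 1 × 4 + 3  ⟹  3 = (2)·95 + (-17)·11
4 = 1 × 3 + 1  ⟹  1 = (-3)·95 + (26)·11
So (26)·11 ≡ 1 (mod 95), i.e. 11^(-1) ≡ 26 (mod 95).
x ≡ 26 × 9 = 234 ≡ 44 (mod 95).
Check: 11 × 44 = 484 ≡ 9 (mod 95).
Unique solution: x ≡ 44 (mod 95)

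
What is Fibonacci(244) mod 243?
129

Matrix identity: Q^n = [[F_(n+1), F_n], [F_n, F_(n-1)]] with Q = [[1,1],[1,0]].
n = 244 = 11110100₂. Square-and-multiply, entries mod 243:
Q^1 = [[1,1],[1,0]]
Q^3 = (Q^1)²·Q = [[3,2],[2,1]]
Q^7 = (Q^3)²·Q = [[21,13],[13,8]]
Q^15 = (Q^7)²·Q = [[15,124],[124,134]]
Q^30 = (Q^15)² = [[49,8],[8,41]]
Q^61 = (Q^30)²·Q = [[26,35],[35,234]]
Q^122 = (Q^61)² = [[200,109],[109,91]]
Q^244 = (Q^122)² = [[122,129],[129,236]]
F_244 mod 243 = Q^244[0][1] = 129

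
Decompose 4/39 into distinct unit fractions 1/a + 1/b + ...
1/10 + 1/390

Greedy algorithm:
4/39: ceiling(39/4) = 10, use 1/10
1/390: ceiling(390/1) = 390, use 1/390
Result: 4/39 = 1/10 + 1/390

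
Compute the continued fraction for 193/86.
[2; 4, 10, 2]

Euclidean algorithm steps:
193 = 2 × 86 + 21
86 = 4 × 21 + 2
21 = 10 × 2 + 1
2 = 2 × 1 + 0
Continued fraction: [2; 4, 10, 2]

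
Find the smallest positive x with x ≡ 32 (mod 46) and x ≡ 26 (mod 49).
124

Using Chinese Remainder Theorem:
M = 46 × 49 = 2254
M1 = 49, M2 = 46
y1 = 49^(-1) mod 46 = 31
y2 = 46^(-1) mod 49 = 16
x = (32×49×31 + 26×46×16) mod 2254 = 124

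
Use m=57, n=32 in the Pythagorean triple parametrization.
(2225, 3648, 4273)

Euclid's formula: a = m² - n², b = 2mn, c = m² + n²
m = 57, n = 32
a = 57² - 32² = 3249 - 1024 = 2225
b = 2 × 57 × 32 = 3648
c = 57² + 32² = 3249 + 1024 = 4273
Verification: 2225² + 3648² = 4950625 + 13307904 = 18258529 = 4273² ✓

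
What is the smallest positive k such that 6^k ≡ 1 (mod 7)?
2

7 is prime, so ord(6) divides φ(7) = 6.
Divisors of 6: 1, 2, 3, 6.
Repeated squaring: 6^1 ≡ 6, 6^2 ≡ 1, 6^4 ≡ 1 (mod 7).
Test 6^d mod 7 for each divisor d in increasing order:
6^1 ≡ 6
6^2 ≡ 1  ← first divisor giving 1
The order is 2.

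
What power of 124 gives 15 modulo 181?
52

Baby-step giant-step with step n = ⌈√181⌉ = 14.
Baby steps 124^j mod 181 (j:value) for j=0..13: 0:1, 1:124, 2:172, 3:151, 4:81, 5:89, 6:176, 7:104, 8:45, 9:150, 10:138, 11:98, 12:25, 13:23.
Giant-step multiplier: 124^(-14) ≡ 124^(180-14) = 124^166 ≡ 37 (mod 181).
Giant steps γ_i = 15·37^i mod 181: γ_0=15, γ_1=12, γ_2=82, γ_3=138 (in table at j=10).
x = i·n + j = 3·14 + 10 = 52.
Check: 124^52 ≡ 15 (mod 181).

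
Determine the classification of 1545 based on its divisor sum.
deficient

Proper divisors of 1545: sum = 1 + 3 + 5 + 15 + 103 + 309 + 515 = 951
Since 951 < 1545, 1545 is deficient.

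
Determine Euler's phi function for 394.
196

394 = 2 × 197
φ(n) = n × ∏(1 - 1/p) for each prime p dividing n
φ(394) = 394 × (1 - 1/2) × (1 - 1/197) = 196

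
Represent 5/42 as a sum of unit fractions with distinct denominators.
1/9 + 1/126

Greedy algorithm:
5/42: ceiling(42/5) = 9, use 1/9
1/126: ceiling(126/1) = 126, use 1/126
Result: 5/42 = 1/9 + 1/126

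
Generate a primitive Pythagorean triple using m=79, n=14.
(6045, 2212, 6437)

Euclid's formula: a = m² - n², b = 2mn, c = m² + n²
m = 79, n = 14
a = 79² - 14² = 6241 - 196 = 6045
b = 2 × 79 × 14 = 2212
c = 79² + 14² = 6241 + 196 = 6437
Verification: 6045² + 2212² = 36542025 + 4892944 = 41434969 = 6437² ✓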